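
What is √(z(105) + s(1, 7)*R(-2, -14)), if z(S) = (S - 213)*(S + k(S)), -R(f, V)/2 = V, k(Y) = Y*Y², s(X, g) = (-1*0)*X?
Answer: 18*I*√385910 ≈ 11182.0*I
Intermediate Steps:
s(X, g) = 0 (s(X, g) = 0*X = 0)
k(Y) = Y³
R(f, V) = -2*V
z(S) = (-213 + S)*(S + S³) (z(S) = (S - 213)*(S + S³) = (-213 + S)*(S + S³))
√(z(105) + s(1, 7)*R(-2, -14)) = √(105*(-213 + 105 + 105³ - 213*105²) + 0*(-2*(-14))) = √(105*(-213 + 105 + 1157625 - 213*11025) + 0*28) = √(105*(-213 + 105 + 1157625 - 2348325) + 0) = √(105*(-1190808) + 0) = √(-125034840 + 0) = √(-125034840) = 18*I*√385910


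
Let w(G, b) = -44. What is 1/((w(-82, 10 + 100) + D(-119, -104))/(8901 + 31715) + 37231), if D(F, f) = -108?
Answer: 5077/189021768 ≈ 2.6859e-5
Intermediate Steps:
1/((w(-82, 10 + 100) + D(-119, -104))/(8901 + 31715) + 37231) = 1/((-44 - 108)/(8901 + 31715) + 37231) = 1/(-152/40616 + 37231) = 1/(-152*1/40616 + 37231) = 1/(-19/5077 + 37231) = 1/(189021768/5077) = 5077/189021768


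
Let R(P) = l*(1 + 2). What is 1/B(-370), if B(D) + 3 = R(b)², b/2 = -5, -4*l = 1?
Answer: -16/39 ≈ -0.41026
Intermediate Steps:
l = -¼ (l = -¼*1 = -¼ ≈ -0.25000)
b = -10 (b = 2*(-5) = -10)
R(P) = -¾ (R(P) = -(1 + 2)/4 = -¼*3 = -¾)
B(D) = -39/16 (B(D) = -3 + (-¾)² = -3 + 9/16 = -39/16)
1/B(-370) = 1/(-39/16) = -16/39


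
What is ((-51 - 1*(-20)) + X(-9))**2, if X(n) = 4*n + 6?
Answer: 3721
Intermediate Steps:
X(n) = 6 + 4*n
((-51 - 1*(-20)) + X(-9))**2 = ((-51 - 1*(-20)) + (6 + 4*(-9)))**2 = ((-51 + 20) + (6 - 36))**2 = (-31 - 30)**2 = (-61)**2 = 3721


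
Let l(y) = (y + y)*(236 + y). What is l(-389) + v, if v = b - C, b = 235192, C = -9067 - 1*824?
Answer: 364117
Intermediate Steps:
C = -9891 (C = -9067 - 824 = -9891)
l(y) = 2*y*(236 + y) (l(y) = (2*y)*(236 + y) = 2*y*(236 + y))
v = 245083 (v = 235192 - 1*(-9891) = 235192 + 9891 = 245083)
l(-389) + v = 2*(-389)*(236 - 389) + 245083 = 2*(-389)*(-153) + 245083 = 119034 + 245083 = 364117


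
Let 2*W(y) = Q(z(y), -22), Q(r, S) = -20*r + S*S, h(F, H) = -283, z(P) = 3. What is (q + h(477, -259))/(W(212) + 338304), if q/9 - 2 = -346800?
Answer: -3121465/338516 ≈ -9.2210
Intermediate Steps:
Q(r, S) = S² - 20*r (Q(r, S) = -20*r + S² = S² - 20*r)
W(y) = 212 (W(y) = ((-22)² - 20*3)/2 = (484 - 60)/2 = (½)*424 = 212)
q = -3121182 (q = 18 + 9*(-346800) = 18 - 3121200 = -3121182)
(q + h(477, -259))/(W(212) + 338304) = (-3121182 - 283)/(212 + 338304) = -3121465/338516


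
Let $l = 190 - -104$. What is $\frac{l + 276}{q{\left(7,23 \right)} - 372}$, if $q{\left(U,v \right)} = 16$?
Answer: $- \frac{285}{178} \approx -1.6011$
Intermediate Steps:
$l = 294$ ($l = 190 + 104 = 294$)
$\frac{l + 276}{q{\left(7,23 \right)} - 372} = \frac{294 + 276}{16 - 372} = \frac{570}{-356} = 570 \left(- \frac{1}{356}\right) = - \frac{285}{178}$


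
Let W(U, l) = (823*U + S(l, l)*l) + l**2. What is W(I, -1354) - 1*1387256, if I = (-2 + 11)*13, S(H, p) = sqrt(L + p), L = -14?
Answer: 542351 - 8124*I*sqrt(38) ≈ 5.4235e+5 - 50080.0*I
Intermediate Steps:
S(H, p) = sqrt(-14 + p)
I = 117 (I = 9*13 = 117)
W(U, l) = l**2 + 823*U + l*sqrt(-14 + l) (W(U, l) = (823*U + sqrt(-14 + l)*l) + l**2 = (823*U + l*sqrt(-14 + l)) + l**2 = l**2 + 823*U + l*sqrt(-14 + l))
W(I, -1354) - 1*1387256 = ((-1354)**2 + 823*117 - 1354*sqrt(-14 - 1354)) - 1*1387256 = (1833316 + 96291 - 8124*I*sqrt(38)) - 1387256 = (1929607 - 8124*I*sqrt(38)) - 1387256 = 542351 - 8124*I*sqrt(38)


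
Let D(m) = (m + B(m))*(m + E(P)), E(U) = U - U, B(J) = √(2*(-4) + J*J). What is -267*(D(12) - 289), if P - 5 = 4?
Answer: 38715 - 6408*√34 ≈ 1350.3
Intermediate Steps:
P = 9 (P = 5 + 4 = 9)
B(J) = √(-8 + J²)
E(U) = 0
D(m) = m*(m + √(-8 + m²)) (D(m) = (m + √(-8 + m²))*(m + 0) = (m + √(-8 + m²))*m = m*(m + √(-8 + m²)))
-267*(D(12) - 289) = -267*(12*(12 + √(-8 + 12²)) - 289) = -267*(12*(12 + √(-8 + 144)) - 289) = -267*(12*(12 + √136) - 289) = -267*(12*(12 + 2*√34) - 289) = -267*((144 + 24*√34) - 289) = -267*(-145 + 24*√34) = 38715 - 6408*√34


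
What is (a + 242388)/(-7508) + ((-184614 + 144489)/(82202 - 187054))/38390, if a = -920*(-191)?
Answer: -84149828437787/1511085712312 ≈ -55.688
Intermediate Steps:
a = 175720
(a + 242388)/(-7508) + ((-184614 + 144489)/(82202 - 187054))/38390 = (175720 + 242388)/(-7508) + ((-184614 + 144489)/(82202 - 187054))/38390 = 418108*(-1/7508) - 40125/(-104852)*(1/38390) = -104527/1877 - 40125*(-1/104852)*(1/38390) = -104527/1877 + (40125/104852)*(1/38390) = -104527/1877 + 8025/805053656 = -84149828437787/1511085712312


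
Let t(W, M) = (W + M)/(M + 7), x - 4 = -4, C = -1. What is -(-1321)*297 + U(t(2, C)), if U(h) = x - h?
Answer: 2354021/6 ≈ 3.9234e+5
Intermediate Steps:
x = 0 (x = 4 - 4 = 0)
t(W, M) = (M + W)/(7 + M)
U(h) = -h (U(h) = 0 - h = -h)
-(-1321)*297 + U(t(2, C)) = -(-1321)*297 - (-1 + 2)/(7 - 1) = -1321*(-297) - 1/6 = 392337 - 1/6 = 392337 - 1*⅙ = 392337 - ⅙ = 2354021/6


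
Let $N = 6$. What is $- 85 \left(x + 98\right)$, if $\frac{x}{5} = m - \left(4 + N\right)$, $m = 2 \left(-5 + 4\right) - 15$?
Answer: $3145$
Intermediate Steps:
$m = -17$ ($m = 2 \left(-1\right) - 15 = -2 - 15 = -17$)
$x = -135$ ($x = 5 \left(-17 - 10\right) = 5 \left(-27\right) = -135$)
$- 85 \left(x + 98\right) = - 85 \left(-135 + 98\right) = \left(-85\right) \left(-37\right) = 3145$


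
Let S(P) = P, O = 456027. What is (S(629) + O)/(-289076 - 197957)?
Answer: -456656/487033 ≈ -0.93763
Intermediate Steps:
(S(629) + O)/(-289076 - 197957) = (629 + 456027)/(-289076 - 197957) = 456656/(-487033) = 456656*(-1/487033) = -456656/487033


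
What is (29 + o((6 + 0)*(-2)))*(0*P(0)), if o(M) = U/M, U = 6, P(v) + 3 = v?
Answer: 0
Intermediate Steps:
P(v) = -3 + v
o(M) = 6/M
(29 + o((6 + 0)*(-2)))*(0*P(0)) = (29 + 6/(((6 + 0)*(-2))))*(0*(-3 + 0)) = (29 + 6/((6*(-2))))*(0*(-3)) = (29 + 6/(-12))*0 = (29 + 6*(-1/12))*0 = (29 - ½)*0 = (57/2)*0 = 0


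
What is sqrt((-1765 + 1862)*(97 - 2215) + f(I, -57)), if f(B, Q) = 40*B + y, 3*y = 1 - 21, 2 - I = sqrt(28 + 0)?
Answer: sqrt(-1848354 - 720*sqrt(7))/3 ≈ 453.41*I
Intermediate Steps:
I = 2 - 2*sqrt(7) (I = 2 - sqrt(28 + 0) = 2 - sqrt(28) = 2 - 2*sqrt(7) ≈ -3.2915)
y = -20/3 (y = (1 - 21)/3 = (1/3)*(-20) = -20/3 ≈ -6.6667)
f(B, Q) = -20/3 + 40*B (f(B, Q) = 40*B - 20/3 = -20/3 + 40*B)
sqrt((-1765 + 1862)*(97 - 2215) + f(I, -57)) = sqrt((-1765 + 1862)*(97 - 2215) + (-20/3 + 40*(2 - 2*sqrt(7)))) = sqrt(97*(-2118) + (-20/3 + (80 - 80*sqrt(7)))) = sqrt(-205446 + (220/3 - 80*sqrt(7))) = sqrt(-616118/3 - 80*sqrt(7))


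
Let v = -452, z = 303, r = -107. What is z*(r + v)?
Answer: -169377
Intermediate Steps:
z*(r + v) = 303*(-107 - 452) = 303*(-559) = -169377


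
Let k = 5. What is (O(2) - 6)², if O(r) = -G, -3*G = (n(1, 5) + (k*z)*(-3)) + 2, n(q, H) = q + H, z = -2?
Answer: 400/9 ≈ 44.444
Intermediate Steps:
n(q, H) = H + q
G = -38/3 (G = -(((5 + 1) + (5*(-2))*(-3)) + 2)/3 = -((6 - 10*(-3)) + 2)/3 = -((6 + 30) + 2)/3 = -(36 + 2)/3 = -⅓*38 = -38/3 ≈ -12.667)
O(r) = 38/3 (O(r) = -1*(-38/3) = 38/3)
(O(2) - 6)² = (38/3 - 6)² = (20/3)² = 400/9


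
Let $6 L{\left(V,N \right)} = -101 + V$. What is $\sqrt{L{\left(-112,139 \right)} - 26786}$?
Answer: $\frac{i \sqrt{107286}}{2} \approx 163.77 i$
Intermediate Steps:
$L{\left(V,N \right)} = - \frac{101}{6} + \frac{V}{6}$ ($L{\left(V,N \right)} = \frac{-101 + V}{6} = - \frac{101}{6} + \frac{V}{6}$)
$\sqrt{L{\left(-112,139 \right)} - 26786} = \sqrt{\left(- \frac{101}{6} + \frac{1}{6} \left(-112\right)\right) - 26786} = \sqrt{\left(- \frac{101}{6} - \frac{56}{3}\right) - 26786} = \sqrt{- \frac{71}{2} - 26786} = \sqrt{- \frac{53643}{2}} = \frac{i \sqrt{107286}}{2}$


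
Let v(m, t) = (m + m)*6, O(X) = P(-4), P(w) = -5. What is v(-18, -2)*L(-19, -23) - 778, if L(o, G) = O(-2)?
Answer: 302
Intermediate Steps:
O(X) = -5
L(o, G) = -5
v(m, t) = 12*m (v(m, t) = (2*m)*6 = 12*m)
v(-18, -2)*L(-19, -23) - 778 = (12*(-18))*(-5) - 778 = -216*(-5) - 778 = 1080 - 778 = 302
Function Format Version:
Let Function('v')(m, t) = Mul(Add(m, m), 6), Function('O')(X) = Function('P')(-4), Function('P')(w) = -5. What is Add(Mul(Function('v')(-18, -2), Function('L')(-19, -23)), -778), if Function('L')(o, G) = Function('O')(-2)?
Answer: 302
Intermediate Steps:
Function('O')(X) = -5
Function('L')(o, G) = -5
Function('v')(m, t) = Mul(12, m) (Function('v')(m, t) = Mul(Mul(2, m), 6) = Mul(12, m))
Add(Mul(Function('v')(-18, -2), Function('L')(-19, -23)), -778) = Add(Mul(Mul(12, -18), -5), -778) = Add(Mul(-216, -5), -778) = Add(1080, -778) = 302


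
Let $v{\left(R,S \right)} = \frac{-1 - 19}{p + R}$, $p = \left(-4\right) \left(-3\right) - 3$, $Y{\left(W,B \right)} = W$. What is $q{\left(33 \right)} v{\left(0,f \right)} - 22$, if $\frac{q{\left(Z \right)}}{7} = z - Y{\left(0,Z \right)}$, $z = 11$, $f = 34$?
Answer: $- \frac{1738}{9} \approx -193.11$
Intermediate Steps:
$p = 9$ ($p = 12 - 3 = 9$)
$v{\left(R,S \right)} = - \frac{20}{9 + R}$ ($v{\left(R,S \right)} = \frac{-1 - 19}{9 + R} = - \frac{20}{9 + R}$)
$q{\left(Z \right)} = 77$ ($q{\left(Z \right)} = 7 \left(11 - 0\right) = 7 \left(11 + 0\right) = 7 \cdot 11 = 77$)
$q{\left(33 \right)} v{\left(0,f \right)} - 22 = 77 \left(- \frac{20}{9 + 0}\right) - 22 = 77 \left(- \frac{20}{9}\right) - 22 = - \frac{1540}{9} - 22 = - \frac{1738}{9}$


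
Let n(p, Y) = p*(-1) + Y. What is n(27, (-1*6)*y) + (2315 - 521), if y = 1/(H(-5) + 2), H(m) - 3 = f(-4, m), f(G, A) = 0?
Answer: 8829/5 ≈ 1765.8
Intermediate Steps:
H(m) = 3 (H(m) = 3 + 0 = 3)
y = ⅕ (y = 1/(3 + 2) = 1/5 = ⅕ ≈ 0.20000)
n(p, Y) = Y - p (n(p, Y) = -p + Y = Y - p)
n(27, (-1*6)*y) + (2315 - 521) = (-1*6*(⅕) - 1*27) + (2315 - 521) = (-6*⅕ - 27) + 1794 = (-6/5 - 27) + 1794 = -141/5 + 1794 = 8829/5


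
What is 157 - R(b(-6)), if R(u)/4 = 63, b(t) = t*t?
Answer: -95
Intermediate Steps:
b(t) = t²
R(u) = 252 (R(u) = 4*63 = 252)
157 - R(b(-6)) = 157 - 1*252 = 157 - 252 = -95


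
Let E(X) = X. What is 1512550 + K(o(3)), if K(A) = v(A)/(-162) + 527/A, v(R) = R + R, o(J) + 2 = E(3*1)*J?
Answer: 857658488/567 ≈ 1.5126e+6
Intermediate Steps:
o(J) = -2 + 3*J (o(J) = -2 + (3*1)*J = -2 + 3*J)
v(R) = 2*R
K(A) = 527/A - A/81 (K(A) = (2*A)/(-162) + 527/A = (2*A)*(-1/162) + 527/A = -A/81 + 527/A = 527/A - A/81)
1512550 + K(o(3)) = 1512550 + (527/(-2 + 3*3) - (-2 + 3*3)/81) = 1512550 + (527/(-2 + 9) - (-2 + 9)/81) = 1512550 + (527/7 - 1/81*7) = 1512550 + (527*(⅐) - 7/81) = 1512550 + (527/7 - 7/81) = 1512550 + 42638/567 = 857658488/567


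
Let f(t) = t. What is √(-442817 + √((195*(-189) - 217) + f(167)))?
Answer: √(-442817 + 11*I*√305) ≈ 0.144 + 665.45*I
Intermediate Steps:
√(-442817 + √((195*(-189) - 217) + f(167))) = √(-442817 + √((195*(-189) - 217) + 167)) = √(-442817 + √((-36855 - 217) + 167)) = √(-442817 + √(-37072 + 167)) = √(-442817 + √(-36905)) = √(-442817 + 11*I*√305)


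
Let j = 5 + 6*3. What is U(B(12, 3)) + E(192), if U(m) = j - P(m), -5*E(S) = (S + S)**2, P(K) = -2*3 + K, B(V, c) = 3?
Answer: -147326/5 ≈ -29465.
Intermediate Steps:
j = 23 (j = 5 + 18 = 23)
P(K) = -6 + K
E(S) = -4*S**2/5 (E(S) = -(S + S)**2/5 = -4*S**2/5)
U(m) = 29 - m (U(m) = 23 - (-6 + m) = 23 + (6 - m) = 29 - m)
U(B(12, 3)) + E(192) = (29 - 1*3) - 4/5*192**2 = (29 - 3) - 4/5*36864 = 26 - 147456/5 = -147326/5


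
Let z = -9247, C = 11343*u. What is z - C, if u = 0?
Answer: -9247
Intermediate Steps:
C = 0 (C = 11343*0 = 0)
z - C = -9247 - 1*0 = -9247 + 0 = -9247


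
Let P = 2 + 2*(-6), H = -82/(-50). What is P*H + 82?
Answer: 328/5 ≈ 65.600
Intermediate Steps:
H = 41/25 (H = -82*(-1/50) = 41/25 ≈ 1.6400)
P = -10 (P = 2 - 12 = -10)
P*H + 82 = -10*41/25 + 82 = -82/5 + 82 = 328/5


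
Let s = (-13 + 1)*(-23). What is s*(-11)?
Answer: -3036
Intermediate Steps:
s = 276 (s = -12*(-23) = 276)
s*(-11) = 276*(-11) = -3036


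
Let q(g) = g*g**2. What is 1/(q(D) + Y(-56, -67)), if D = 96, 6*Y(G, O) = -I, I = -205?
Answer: 6/5308621 ≈ 1.1302e-6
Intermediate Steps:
Y(G, O) = 205/6 (Y(G, O) = (-1*(-205))/6 = (1/6)*205 = 205/6)
q(g) = g**3
1/(q(D) + Y(-56, -67)) = 1/(96**3 + 205/6) = 1/(884736 + 205/6) = 1/(5308621/6) = 6/5308621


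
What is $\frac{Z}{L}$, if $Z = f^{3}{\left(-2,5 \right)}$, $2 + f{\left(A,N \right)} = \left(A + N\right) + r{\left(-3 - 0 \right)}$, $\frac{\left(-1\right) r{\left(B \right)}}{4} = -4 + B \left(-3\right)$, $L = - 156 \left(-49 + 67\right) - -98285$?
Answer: $- \frac{6859}{95477} \approx -0.071839$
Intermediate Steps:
$L = 95477$ ($L = \left(-156\right) 18 + 98285 = -2808 + 98285 = 95477$)
$r{\left(B \right)} = 16 + 12 B$ ($r{\left(B \right)} = - 4 \left(-4 + B \left(-3\right)\right) = - 4 \left(-4 - 3 B\right) = 16 + 12 B$)
$f{\left(A,N \right)} = -22 + A + N$ ($f{\left(A,N \right)} = -2 + \left(\left(A + N\right) + \left(16 + 12 \left(-3 - 0\right)\right)\right) = -2 + \left(\left(A + N\right) + \left(16 + 12 \left(-3 + 0\right)\right)\right) = -2 + \left(\left(A + N\right) + \left(16 + 12 \left(-3\right)\right)\right) = -2 + \left(\left(A + N\right) + \left(16 - 36\right)\right) = -2 - \left(20 - A - N\right) = -2 + \left(-20 + A + N\right) = -22 + A + N$)
$Z = -6859$ ($Z = \left(-22 - 2 + 5\right)^{3} = \left(-19\right)^{3} = -6859$)
$\frac{Z}{L} = - \frac{6859}{95477}$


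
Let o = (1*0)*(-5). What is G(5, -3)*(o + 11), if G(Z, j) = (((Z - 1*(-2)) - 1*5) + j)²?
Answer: 11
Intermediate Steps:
G(Z, j) = (-3 + Z + j)² (G(Z, j) = (((Z + 2) - 5) + j)² = (((2 + Z) - 5) + j)² = ((-3 + Z) + j)² = (-3 + Z + j)²)
o = 0 (o = 0*(-5) = 0)
G(5, -3)*(o + 11) = (-3 + 5 - 3)²*(0 + 11) = (-1)²*11 = 1*11 = 11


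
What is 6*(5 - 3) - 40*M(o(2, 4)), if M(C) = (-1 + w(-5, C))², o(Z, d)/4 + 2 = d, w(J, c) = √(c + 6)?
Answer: -588 + 80*√14 ≈ -288.67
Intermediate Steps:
w(J, c) = √(6 + c)
o(Z, d) = -8 + 4*d
M(C) = (-1 + √(6 + C))²
6*(5 - 3) - 40*M(o(2, 4)) = 6*(5 - 3) - 40*(-1 + √(6 + (-8 + 4*4)))² = 6*2 - 40*(-1 + √(6 + (-8 + 16)))² = 12 - 40*(-1 + √(6 + 8))² = 12 - 40*(-1 + √14)²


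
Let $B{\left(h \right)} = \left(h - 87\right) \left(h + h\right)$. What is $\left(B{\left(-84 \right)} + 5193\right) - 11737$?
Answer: $22184$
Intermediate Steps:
$B{\left(h \right)} = 2 h \left(-87 + h\right)$ ($B{\left(h \right)} = \left(-87 + h\right) 2 h = 2 h \left(-87 + h\right)$)
$\left(B{\left(-84 \right)} + 5193\right) - 11737 = \left(2 \left(-84\right) \left(-87 - 84\right) + 5193\right) - 11737 = \left(2 \left(-84\right) \left(-171\right) + 5193\right) - 11737 = \left(28728 + 5193\right) - 11737 = 33921 - 11737 = 22184$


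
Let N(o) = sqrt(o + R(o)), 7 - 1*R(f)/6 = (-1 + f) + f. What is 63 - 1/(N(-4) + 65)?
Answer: 260314/4133 + 2*sqrt(23)/4133 ≈ 62.987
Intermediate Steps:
R(f) = 48 - 12*f (R(f) = 42 - 6*((-1 + f) + f) = 42 - 6*(-1 + 2*f) = 42 + (6 - 12*f) = 48 - 12*f)
N(o) = sqrt(48 - 11*o) (N(o) = sqrt(o + (48 - 12*o)) = sqrt(48 - 11*o))
63 - 1/(N(-4) + 65) = 63 - 1/(sqrt(48 - 11*(-4)) + 65) = 63 - 1/(sqrt(48 + 44) + 65) = 63 - 1/(sqrt(92) + 65) = 63 - 1/(2*sqrt(23) + 65) = 63 - 1/(65 + 2*sqrt(23))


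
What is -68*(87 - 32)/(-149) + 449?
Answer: 70641/149 ≈ 474.10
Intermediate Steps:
-68*(87 - 32)/(-149) + 449 = -3740*(-1)/149 + 449 = -68*(-55/149) + 449 = 3740/149 + 449 = 70641/149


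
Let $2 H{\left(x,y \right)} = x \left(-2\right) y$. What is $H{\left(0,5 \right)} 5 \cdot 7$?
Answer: $0$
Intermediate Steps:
$H{\left(x,y \right)} = - x y$ ($H{\left(x,y \right)} = \frac{x \left(-2\right) y}{2} = \frac{- 2 x y}{2} = \frac{\left(-2\right) x y}{2} = - x y$)
$H{\left(0,5 \right)} 5 \cdot 7 = \left(-1\right) 0 \cdot 5 \cdot 5 \cdot 7 = 0 \cdot 5 \cdot 7 = 0 \cdot 7 = 0$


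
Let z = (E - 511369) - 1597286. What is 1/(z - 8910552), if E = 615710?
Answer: -1/10403497 ≈ -9.6122e-8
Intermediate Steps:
z = -1492945 (z = (615710 - 511369) - 1597286 = 104341 - 1597286 = -1492945)
1/(z - 8910552) = 1/(-1492945 - 8910552) = 1/(-10403497) = -1/10403497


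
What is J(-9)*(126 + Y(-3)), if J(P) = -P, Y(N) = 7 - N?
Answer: 1224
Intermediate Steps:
J(-9)*(126 + Y(-3)) = (-1*(-9))*(126 + (7 - 1*(-3))) = 9*(126 + (7 + 3)) = 9*(126 + 10) = 9*136 = 1224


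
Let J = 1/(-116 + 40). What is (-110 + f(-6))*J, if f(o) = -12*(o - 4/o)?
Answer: 23/38 ≈ 0.60526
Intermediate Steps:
f(o) = -12*o + 48/o
J = -1/76 (J = 1/(-76) = -1/76 ≈ -0.013158)
(-110 + f(-6))*J = (-110 + (-12*(-6) + 48/(-6)))*(-1/76) = (-110 + (72 + 48*(-⅙)))*(-1/76) = (-110 + (72 - 8))*(-1/76) = (-110 + 64)*(-1/76) = -46*(-1/76) = 23/38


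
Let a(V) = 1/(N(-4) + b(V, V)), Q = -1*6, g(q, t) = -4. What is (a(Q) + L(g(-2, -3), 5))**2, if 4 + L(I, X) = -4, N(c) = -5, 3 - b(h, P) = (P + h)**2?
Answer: 1366561/21316 ≈ 64.110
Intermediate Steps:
b(h, P) = 3 - (P + h)**2
L(I, X) = -8 (L(I, X) = -4 - 4 = -8)
Q = -6
a(V) = 1/(-2 - 4*V**2) (a(V) = 1/(-5 + (3 - (V + V)**2)) = 1/(-5 + (3 - (2*V)**2)) = 1/(-5 + (3 - 4*V**2)) = 1/(-2 - 4*V**2))
(a(Q) + L(g(-2, -3), 5))**2 = (-1/(2 + 4*(-6)**2) - 8)**2 = (-1/(2 + 4*36) - 8)**2 = (-1/(2 + 144) - 8)**2 = (-1/146 - 8)**2 = (-1169/146)**2 = 1366561/21316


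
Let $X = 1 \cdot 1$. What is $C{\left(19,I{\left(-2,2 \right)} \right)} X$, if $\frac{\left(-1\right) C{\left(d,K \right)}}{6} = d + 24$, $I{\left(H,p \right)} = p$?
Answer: $-258$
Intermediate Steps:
$C{\left(d,K \right)} = -144 - 6 d$ ($C{\left(d,K \right)} = - 6 \left(d + 24\right) = - 6 \left(24 + d\right) = -144 - 6 d$)
$X = 1$
$C{\left(19,I{\left(-2,2 \right)} \right)} X = \left(-144 - 114\right) 1 = \left(-258\right) 1 = -258$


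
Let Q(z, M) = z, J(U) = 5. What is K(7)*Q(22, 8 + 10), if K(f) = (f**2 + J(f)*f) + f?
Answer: 2002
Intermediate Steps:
K(f) = f**2 + 6*f (K(f) = (f**2 + 5*f) + f = f**2 + 6*f)
K(7)*Q(22, 8 + 10) = (7*(6 + 7))*22 = (7*13)*22 = 91*22 = 2002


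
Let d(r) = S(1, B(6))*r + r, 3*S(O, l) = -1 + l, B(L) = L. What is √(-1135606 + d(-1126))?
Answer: I*√10247478/3 ≈ 1067.1*I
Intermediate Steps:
S(O, l) = -⅓ + l/3 (S(O, l) = (-1 + l)/3 = -⅓ + l/3)
d(r) = 8*r/3 (d(r) = (-⅓ + (⅓)*6)*r + r = (-⅓ + 2)*r + r = 5*r/3 + r = 8*r/3)
√(-1135606 + d(-1126)) = √(-1135606 + (8/3)*(-1126)) = √(-1135606 - 9008/3) = √(-3415826/3) = I*√10247478/3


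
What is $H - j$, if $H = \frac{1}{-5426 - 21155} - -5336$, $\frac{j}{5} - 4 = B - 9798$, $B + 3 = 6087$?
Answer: $\frac{634913765}{26581} \approx 23886.0$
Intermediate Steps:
$B = 6084$ ($B = -3 + 6087 = 6084$)
$j = -18550$ ($j = 20 + 5 \left(6084 - 9798\right) = 20 + 5 \left(-3714\right) = 20 - 18570 = -18550$)
$H = \frac{141836215}{26581}$ ($H = \frac{1}{-26581} + 5336 = - \frac{1}{26581} + 5336 = \frac{141836215}{26581} \approx 5336.0$)
$H - j = \frac{141836215}{26581} - -18550 = \frac{141836215}{26581} + 18550 = \frac{634913765}{26581}$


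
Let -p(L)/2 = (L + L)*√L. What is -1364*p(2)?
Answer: 10912*√2 ≈ 15432.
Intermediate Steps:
p(L) = -4*L^(3/2) (p(L) = -2*(L + L)*√L = -2*2*L*√L = -4*L^(3/2))
-1364*p(2) = -(-5456)*2^(3/2) = -(-5456)*2*√2 = -(-10912)*√2 = 10912*√2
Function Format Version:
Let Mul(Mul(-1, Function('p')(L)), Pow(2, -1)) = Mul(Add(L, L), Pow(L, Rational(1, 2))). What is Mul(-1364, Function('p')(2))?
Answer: Mul(10912, Pow(2, Rational(1, 2))) ≈ 15432.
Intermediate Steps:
Function('p')(L) = Mul(-4, Pow(L, Rational(3, 2))) (Function('p')(L) = Mul(-2, Mul(Add(L, L), Pow(L, Rational(1, 2)))) = Mul(-2, Mul(Mul(2, L), Pow(L, Rational(1, 2)))) = Mul(-2, Mul(2, Pow(L, Rational(3, 2)))) = Mul(-4, Pow(L, Rational(3, 2))))
Mul(-1364, Function('p')(2)) = Mul(-1364, Mul(-4, Pow(2, Rational(3, 2)))) = Mul(-1364, Mul(-4, Mul(2, Pow(2, Rational(1, 2))))) = Mul(-1364, Mul(-8, Pow(2, Rational(1, 2)))) = Mul(10912, Pow(2, Rational(1, 2)))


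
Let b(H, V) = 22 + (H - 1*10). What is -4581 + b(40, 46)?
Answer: -4529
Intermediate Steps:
b(H, V) = 12 + H (b(H, V) = 22 + (H - 10) = 22 + (-10 + H) = 12 + H)
-4581 + b(40, 46) = -4581 + (12 + 40) = -4581 + 52 = -4529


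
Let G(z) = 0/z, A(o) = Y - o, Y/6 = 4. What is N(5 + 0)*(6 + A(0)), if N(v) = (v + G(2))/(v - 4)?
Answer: 150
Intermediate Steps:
Y = 24 (Y = 6*4 = 24)
A(o) = 24 - o
G(z) = 0
N(v) = v/(-4 + v) (N(v) = (v + 0)/(v - 4) = v/(-4 + v))
N(5 + 0)*(6 + A(0)) = ((5 + 0)/(-4 + (5 + 0)))*(6 + (24 - 1*0)) = (5/(-4 + 5))*(6 + (24 + 0)) = (5/1)*(6 + 24) = (5*1)*30 = 5*30 = 150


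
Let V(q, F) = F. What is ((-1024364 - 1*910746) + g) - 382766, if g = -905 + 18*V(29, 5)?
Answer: -2318691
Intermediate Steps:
g = -815 (g = -905 + 18*5 = -905 + 90 = -815)
((-1024364 - 1*910746) + g) - 382766 = ((-1024364 - 1*910746) - 815) - 382766 = ((-1024364 - 910746) - 815) - 382766 = (-1935110 - 815) - 382766 = -1935925 - 382766 = -2318691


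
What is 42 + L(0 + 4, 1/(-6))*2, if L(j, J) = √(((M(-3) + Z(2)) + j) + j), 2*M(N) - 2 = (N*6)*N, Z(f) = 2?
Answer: 42 + 2*√38 ≈ 54.329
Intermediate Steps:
M(N) = 1 + 3*N² (M(N) = 1 + ((N*6)*N)/2 = 1 + ((6*N)*N)/2 = 1 + (6*N²)/2 = 1 + 3*N²)
L(j, J) = √(30 + 2*j) (L(j, J) = √((((1 + 3*(-3)²) + 2) + j) + j) = √((((1 + 3*9) + 2) + j) + j) = √((((1 + 27) + 2) + j) + j) = √(((28 + 2) + j) + j) = √((30 + j) + j) = √(30 + 2*j))
42 + L(0 + 4, 1/(-6))*2 = 42 + √(30 + 2*(0 + 4))*2 = 42 + √(30 + 2*4)*2 = 42 + √(30 + 8)*2 = 42 + √38*2 = 42 + 2*√38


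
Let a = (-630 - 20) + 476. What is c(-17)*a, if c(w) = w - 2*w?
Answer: -2958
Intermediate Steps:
c(w) = -w
a = -174 (a = -650 + 476 = -174)
c(-17)*a = -1*(-17)*(-174) = 17*(-174) = -2958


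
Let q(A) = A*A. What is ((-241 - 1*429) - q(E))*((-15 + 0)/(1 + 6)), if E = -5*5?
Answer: 2775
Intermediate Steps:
E = -25
q(A) = A²
((-241 - 1*429) - q(E))*((-15 + 0)/(1 + 6)) = ((-241 - 1*429) - 1*(-25)²)*((-15 + 0)/(1 + 6)) = ((-241 - 429) - 1*625)*(-15/7) = (-670 - 625)*(-15*⅐) = -1295*(-15/7) = 2775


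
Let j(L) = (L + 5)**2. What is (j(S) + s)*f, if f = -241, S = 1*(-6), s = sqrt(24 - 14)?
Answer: -241 - 241*sqrt(10) ≈ -1003.1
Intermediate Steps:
s = sqrt(10) ≈ 3.1623
S = -6
j(L) = (5 + L)**2
(j(S) + s)*f = ((5 - 6)**2 + sqrt(10))*(-241) = ((-1)**2 + sqrt(10))*(-241) = (1 + sqrt(10))*(-241) = -241 - 241*sqrt(10)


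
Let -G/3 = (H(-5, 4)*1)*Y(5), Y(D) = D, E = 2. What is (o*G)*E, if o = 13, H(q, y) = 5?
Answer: -1950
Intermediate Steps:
G = -75 (G = -3*5*1*5 = -15*5 = -3*25 = -75)
(o*G)*E = (13*(-75))*2 = -975*2 = -1950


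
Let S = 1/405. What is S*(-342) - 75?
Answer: -3413/45 ≈ -75.844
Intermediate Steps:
S = 1/405 (S = 1*(1/405) = 1/405 ≈ 0.0024691)
S*(-342) - 75 = (1/405)*(-342) - 75 = -38/45 - 75 = -3413/45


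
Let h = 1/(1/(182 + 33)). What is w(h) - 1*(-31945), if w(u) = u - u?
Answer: 31945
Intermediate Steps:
h = 215 (h = 1/(1/215) = 215)
w(u) = 0
w(h) - 1*(-31945) = 0 - 1*(-31945) = 0 + 31945 = 31945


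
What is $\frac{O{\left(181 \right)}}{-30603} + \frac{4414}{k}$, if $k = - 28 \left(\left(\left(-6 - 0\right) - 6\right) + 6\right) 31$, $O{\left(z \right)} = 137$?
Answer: $\frac{7464897}{8854468} \approx 0.84307$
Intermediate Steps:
$k = 5208$ ($k = - 28 \left(\left(\left(-6 + 0\right) - 6\right) + 6\right) 31 = - 28 \left(\left(-6 - 6\right) + 6\right) 31 = - 28 \left(-12 + 6\right) 31 = \left(-28\right) \left(-6\right) 31 = 168 \cdot 31 = 5208$)
$\frac{O{\left(181 \right)}}{-30603} + \frac{4414}{k} = \frac{137}{-30603} + \frac{4414}{5208} = 137 \left(- \frac{1}{30603}\right) + 4414 \cdot \frac{1}{5208} = - \frac{137}{30603} + \frac{2207}{2604} = \frac{7464897}{8854468}$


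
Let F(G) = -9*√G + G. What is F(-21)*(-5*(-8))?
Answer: -840 - 360*I*√21 ≈ -840.0 - 1649.7*I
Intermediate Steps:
F(G) = G - 9*√G
F(-21)*(-5*(-8)) = (-21 - 9*I*√21)*(-5*(-8)) = (-21 - 9*I*√21)*40 = -840 - 360*I*√21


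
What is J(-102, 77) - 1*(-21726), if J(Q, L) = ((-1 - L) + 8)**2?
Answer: 26626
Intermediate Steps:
J(Q, L) = (7 - L)**2
J(-102, 77) - 1*(-21726) = (-7 + 77)**2 - 1*(-21726) = 70**2 + 21726 = 4900 + 21726 = 26626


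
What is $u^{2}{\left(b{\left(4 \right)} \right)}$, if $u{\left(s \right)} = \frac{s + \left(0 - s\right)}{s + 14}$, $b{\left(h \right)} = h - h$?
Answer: $0$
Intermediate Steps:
$b{\left(h \right)} = 0$
$u{\left(s \right)} = 0$ ($u{\left(s \right)} = \frac{s - s}{14 + s} = \frac{0}{14 + s} = 0$)
$u^{2}{\left(b{\left(4 \right)} \right)} = 0^{2} = 0$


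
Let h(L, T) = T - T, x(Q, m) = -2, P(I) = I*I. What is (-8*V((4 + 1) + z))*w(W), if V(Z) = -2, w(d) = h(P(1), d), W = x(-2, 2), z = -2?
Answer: 0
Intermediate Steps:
P(I) = I²
h(L, T) = 0
W = -2
w(d) = 0
(-8*V((4 + 1) + z))*w(W) = -8*(-2)*0 = 16*0 = 0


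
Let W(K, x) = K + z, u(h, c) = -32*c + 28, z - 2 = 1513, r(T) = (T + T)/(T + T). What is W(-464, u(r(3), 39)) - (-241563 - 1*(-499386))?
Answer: -256772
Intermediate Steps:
r(T) = 1 (r(T) = (2*T)/((2*T)) = (2*T)*(1/(2*T)) = 1)
z = 1515 (z = 2 + 1513 = 1515)
u(h, c) = 28 - 32*c
W(K, x) = 1515 + K (W(K, x) = K + 1515 = 1515 + K)
W(-464, u(r(3), 39)) - (-241563 - 1*(-499386)) = (1515 - 464) - (-241563 - 1*(-499386)) = 1051 - (-241563 + 499386) = 1051 - 1*257823 = 1051 - 257823 = -256772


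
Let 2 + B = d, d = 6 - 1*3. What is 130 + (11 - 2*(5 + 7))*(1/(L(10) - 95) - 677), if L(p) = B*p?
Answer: 759148/85 ≈ 8931.2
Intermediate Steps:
d = 3 (d = 6 - 3 = 3)
B = 1 (B = -2 + 3 = 1)
L(p) = p (L(p) = 1*p = p)
130 + (11 - 2*(5 + 7))*(1/(L(10) - 95) - 677) = 130 + (11 - 2*(5 + 7))*(1/(10 - 95) - 677) = 130 + (11 - 2*12)*(1/(-85) - 677) = 130 + (11 - 24)*(-1/85 - 677) = 130 - 13*(-57546/85) = 130 + 748098/85 = 759148/85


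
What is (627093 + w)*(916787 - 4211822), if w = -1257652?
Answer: 2077713974565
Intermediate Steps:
(627093 + w)*(916787 - 4211822) = (627093 - 1257652)*(916787 - 4211822) = -630559*(-3295035) = 2077713974565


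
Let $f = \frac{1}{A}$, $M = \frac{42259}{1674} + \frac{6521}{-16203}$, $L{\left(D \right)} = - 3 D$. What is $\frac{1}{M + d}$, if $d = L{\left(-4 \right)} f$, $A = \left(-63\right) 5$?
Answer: $\frac{316444590}{7849019903} \approx 0.040316$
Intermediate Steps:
$M = \frac{224602141}{9041274}$ ($M = 42259 \cdot \frac{1}{1674} + 6521 \left(- \frac{1}{16203}\right) = \frac{42259}{1674} - \frac{6521}{16203} = \frac{224602141}{9041274} \approx 24.842$)
$A = -315$
$f = - \frac{1}{315}$ ($f = \frac{1}{-315} = - \frac{1}{315} \approx -0.0031746$)
$d = - \frac{4}{105}$ ($d = \left(-3\right) \left(-4\right) \left(- \frac{1}{315}\right) = 12 \left(- \frac{1}{315}\right) = - \frac{4}{105} \approx -0.038095$)
$\frac{1}{M + d} = \frac{1}{\frac{224602141}{9041274} - \frac{4}{105}} = \frac{1}{\frac{7849019903}{316444590}} = \frac{316444590}{7849019903}$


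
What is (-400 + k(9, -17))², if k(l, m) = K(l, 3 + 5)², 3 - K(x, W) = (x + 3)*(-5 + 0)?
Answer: 12737761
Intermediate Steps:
K(x, W) = 18 + 5*x (K(x, W) = 3 - (x + 3)*(-5 + 0) = 3 - (3 + x)*(-5) = 3 - (-15 - 5*x) = 3 + (15 + 5*x) = 18 + 5*x)
k(l, m) = (18 + 5*l)²
(-400 + k(9, -17))² = (-400 + (18 + 5*9)²)² = (-400 + (18 + 45)²)² = (-400 + 63²)² = (-400 + 3969)² = 3569² = 12737761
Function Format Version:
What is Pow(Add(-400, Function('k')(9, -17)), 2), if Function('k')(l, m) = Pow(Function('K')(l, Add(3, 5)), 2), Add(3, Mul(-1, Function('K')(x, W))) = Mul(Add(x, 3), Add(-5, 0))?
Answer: 12737761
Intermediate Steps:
Function('K')(x, W) = Add(18, Mul(5, x)) (Function('K')(x, W) = Add(3, Mul(-1, Mul(Add(x, 3), Add(-5, 0)))) = Add(3, Mul(-1, Mul(Add(3, x), -5))) = Add(3, Mul(-1, Add(-15, Mul(-5, x)))) = Add(3, Add(15, Mul(5, x))) = Add(18, Mul(5, x)))
Function('k')(l, m) = Pow(Add(18, Mul(5, l)), 2)
Pow(Add(-400, Function('k')(9, -17)), 2) = Pow(Add(-400, Pow(Add(18, Mul(5, 9)), 2)), 2) = Pow(Add(-400, Pow(Add(18, 45), 2)), 2) = Pow(Add(-400, Pow(63, 2)), 2) = Pow(Add(-400, 3969), 2) = Pow(3569, 2) = 12737761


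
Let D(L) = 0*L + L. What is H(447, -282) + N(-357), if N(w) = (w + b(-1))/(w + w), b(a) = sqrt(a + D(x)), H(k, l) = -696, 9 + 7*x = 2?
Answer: -1391/2 - I*sqrt(2)/714 ≈ -695.5 - 0.0019807*I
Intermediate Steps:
x = -1 (x = -9/7 + (1/7)*2 = -9/7 + 2/7 = -1)
D(L) = L (D(L) = 0 + L = L)
b(a) = sqrt(-1 + a) (b(a) = sqrt(a - 1) = sqrt(-1 + a))
N(w) = (w + I*sqrt(2))/(2*w) (N(w) = (w + sqrt(-1 - 1))/(w + w) = (w + sqrt(-2))/((2*w)) = (w + I*sqrt(2))*(1/(2*w)) = (w + I*sqrt(2))/(2*w))
H(447, -282) + N(-357) = -696 + (1/2)*(-357 + I*sqrt(2))/(-357) = -696 + (1/2)*(-1/357)*(-357 + I*sqrt(2)) = -696 + (1/2 - I*sqrt(2)/714) = -1391/2 - I*sqrt(2)/714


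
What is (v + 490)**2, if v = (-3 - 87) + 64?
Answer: 215296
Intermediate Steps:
v = -26 (v = -90 + 64 = -26)
(v + 490)**2 = (-26 + 490)**2 = 464**2 = 215296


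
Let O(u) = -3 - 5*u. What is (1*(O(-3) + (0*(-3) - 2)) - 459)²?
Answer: 201601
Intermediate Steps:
(1*(O(-3) + (0*(-3) - 2)) - 459)² = (1*((-3 - 5*(-3)) + (0*(-3) - 2)) - 459)² = (1*((-3 + 15) + (0 - 2)) - 459)² = (1*(12 - 2) - 459)² = (1*10 - 459)² = (10 - 459)² = (-449)² = 201601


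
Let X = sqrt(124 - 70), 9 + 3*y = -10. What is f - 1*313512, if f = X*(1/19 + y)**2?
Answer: -313512 + 128164*sqrt(6)/1083 ≈ -3.1322e+5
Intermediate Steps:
y = -19/3 (y = -3 + (1/3)*(-10) = -3 - 10/3 = -19/3 ≈ -6.3333)
X = 3*sqrt(6) (X = sqrt(54) = 3*sqrt(6) ≈ 7.3485)
f = 128164*sqrt(6)/1083 (f = (3*sqrt(6))*(1/19 - 19/3)**2 = (3*sqrt(6))*(-358/57)**2 = (3*sqrt(6))*(128164/3249) = 128164*sqrt(6)/1083 ≈ 289.88)
f - 1*313512 = 128164*sqrt(6)/1083 - 1*313512 = 128164*sqrt(6)/1083 - 313512 = -313512 + 128164*sqrt(6)/1083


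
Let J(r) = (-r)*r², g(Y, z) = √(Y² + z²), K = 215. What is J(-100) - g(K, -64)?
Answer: 1000000 - √50321 ≈ 9.9978e+5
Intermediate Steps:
J(r) = -r³
J(-100) - g(K, -64) = -1*(-100)³ - √(215² + (-64)²) = -1*(-1000000) - √(46225 + 4096) = 1000000 - √50321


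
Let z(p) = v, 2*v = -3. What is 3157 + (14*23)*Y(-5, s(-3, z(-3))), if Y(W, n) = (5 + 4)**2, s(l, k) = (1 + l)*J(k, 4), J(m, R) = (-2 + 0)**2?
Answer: 29239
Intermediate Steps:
v = -3/2 (v = (1/2)*(-3) = -3/2 ≈ -1.5000)
z(p) = -3/2
J(m, R) = 4 (J(m, R) = (-2)**2 = 4)
s(l, k) = 4 + 4*l (s(l, k) = (1 + l)*4 = 4 + 4*l)
Y(W, n) = 81 (Y(W, n) = 9**2 = 81)
3157 + (14*23)*Y(-5, s(-3, z(-3))) = 3157 + (14*23)*81 = 3157 + 322*81 = 3157 + 26082 = 29239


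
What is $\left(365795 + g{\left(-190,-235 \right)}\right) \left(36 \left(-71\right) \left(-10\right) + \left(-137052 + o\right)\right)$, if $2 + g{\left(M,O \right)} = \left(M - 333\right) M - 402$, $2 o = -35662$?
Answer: $-60104286803$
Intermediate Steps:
$o = -17831$ ($o = \frac{1}{2} \left(-35662\right) = -17831$)
$g{\left(M,O \right)} = -404 + M \left(-333 + M\right)$ ($g{\left(M,O \right)} = -2 + \left(\left(M - 333\right) M - 402\right) = -2 + \left(\left(-333 + M\right) M - 402\right) = -2 + \left(M \left(-333 + M\right) - 402\right) = -2 + \left(-402 + M \left(-333 + M\right)\right) = -404 + M \left(-333 + M\right)$)
$\left(365795 + g{\left(-190,-235 \right)}\right) \left(36 \left(-71\right) \left(-10\right) + \left(-137052 + o\right)\right) = \left(365795 - \left(-62866 - 36100\right)\right) \left(36 \left(-71\right) \left(-10\right) - 154883\right) = \left(365795 + \left(-404 + 36100 + 63270\right)\right) \left(\left(-2556\right) \left(-10\right) - 154883\right) = \left(365795 + 98966\right) \left(25560 - 154883\right) = 464761 \left(-129323\right) = -60104286803$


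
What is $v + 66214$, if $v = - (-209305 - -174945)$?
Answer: $100574$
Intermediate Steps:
$v = 34360$ ($v = - (-209305 + 174945) = \left(-1\right) \left(-34360\right) = 34360$)
$v + 66214 = 34360 + 66214 = 100574$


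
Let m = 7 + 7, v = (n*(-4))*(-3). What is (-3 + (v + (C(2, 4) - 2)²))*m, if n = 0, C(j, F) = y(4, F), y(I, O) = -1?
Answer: 84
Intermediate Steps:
C(j, F) = -1
v = 0 (v = (0*(-4))*(-3) = 0*(-3) = 0)
m = 14
(-3 + (v + (C(2, 4) - 2)²))*m = (-3 + (0 + (-1 - 2)²))*14 = (-3 + (0 + (-3)²))*14 = (-3 + (0 + 9))*14 = (-3 + 9)*14 = 6*14 = 84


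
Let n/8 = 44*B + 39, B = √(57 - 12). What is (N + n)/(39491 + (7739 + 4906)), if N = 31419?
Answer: 4533/7448 + 132*√5/6517 ≈ 0.65391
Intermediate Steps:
B = 3*√5 (B = √45 = 3*√5 ≈ 6.7082)
n = 312 + 1056*√5 (n = 8*(44*(3*√5) + 39) = 8*(132*√5 + 39) = 8*(39 + 132*√5) = 312 + 1056*√5 ≈ 2673.3)
(N + n)/(39491 + (7739 + 4906)) = (31419 + (312 + 1056*√5))/(39491 + (7739 + 4906)) = (31731 + 1056*√5)/(39491 + 12645) = (31731 + 1056*√5)/52136 = (31731 + 1056*√5)*(1/52136) = 4533/7448 + 132*√5/6517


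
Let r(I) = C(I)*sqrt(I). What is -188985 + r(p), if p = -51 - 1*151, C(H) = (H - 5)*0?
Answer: -188985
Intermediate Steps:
C(H) = 0 (C(H) = (-5 + H)*0 = 0)
p = -202 (p = -51 - 151 = -202)
r(I) = 0 (r(I) = 0*sqrt(I) = 0)
-188985 + r(p) = -188985 + 0 = -188985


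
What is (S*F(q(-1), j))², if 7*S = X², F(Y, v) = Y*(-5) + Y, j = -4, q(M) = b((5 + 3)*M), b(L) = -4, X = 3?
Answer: 20736/49 ≈ 423.18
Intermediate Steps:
q(M) = -4
F(Y, v) = -4*Y (F(Y, v) = -5*Y + Y = -4*Y)
S = 9/7 (S = (⅐)*3² = (⅐)*9 = 9/7 ≈ 1.2857)
(S*F(q(-1), j))² = (9*(-4*(-4))/7)² = ((9/7)*16)² = (144/7)² = 20736/49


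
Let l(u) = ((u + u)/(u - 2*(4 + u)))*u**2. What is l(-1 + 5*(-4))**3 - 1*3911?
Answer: -6354248965115/2197 ≈ -2.8922e+9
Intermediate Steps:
l(u) = 2*u**3/(-8 - u) (l(u) = ((2*u)/(u + (-8 - 2*u)))*u**2 = ((2*u)/(-8 - u))*u**2 = (2*u/(-8 - u))*u**2 = 2*u**3/(-8 - u))
l(-1 + 5*(-4))**3 - 1*3911 = (-2*(-1 + 5*(-4))**3/(8 + (-1 + 5*(-4))))**3 - 1*3911 = (-2*(-1 - 20)**3/(8 + (-1 - 20)))**3 - 3911 = (-2*(-21)**3/(8 - 21))**3 - 3911 = (-2*(-9261)/(-13))**3 - 3911 = (-2*(-9261)*(-1/13))**3 - 3911 = (-18522/13)**3 - 3911 = -6354240372648/2197 - 3911 = -6354248965115/2197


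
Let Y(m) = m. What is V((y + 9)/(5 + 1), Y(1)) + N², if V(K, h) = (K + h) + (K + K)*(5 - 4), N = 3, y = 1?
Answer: 15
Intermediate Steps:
V(K, h) = h + 3*K (V(K, h) = (K + h) + (2*K)*1 = (K + h) + 2*K = h + 3*K)
V((y + 9)/(5 + 1), Y(1)) + N² = (1 + 3*((1 + 9)/(5 + 1))) + 3² = (1 + 3*(10/6)) + 9 = (1 + 3*(10*(⅙))) + 9 = (1 + 3*(5/3)) + 9 = (1 + 5) + 9 = 6 + 9 = 15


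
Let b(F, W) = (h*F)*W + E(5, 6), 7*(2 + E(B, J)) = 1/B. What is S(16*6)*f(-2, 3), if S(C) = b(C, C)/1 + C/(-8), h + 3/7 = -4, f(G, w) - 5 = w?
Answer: -11431752/35 ≈ -3.2662e+5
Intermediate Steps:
f(G, w) = 5 + w
E(B, J) = -2 + 1/(7*B)
h = -31/7 (h = -3/7 - 4 = -31/7 ≈ -4.4286)
b(F, W) = -69/35 - 31*F*W/7 (b(F, W) = (-31*F/7)*W + (-2 + (⅐)/5) = -31*F*W/7 + (-2 + (⅐)*(⅕)) = -31*F*W/7 + (-2 + 1/35) = -31*F*W/7 - 69/35 = -69/35 - 31*F*W/7)
S(C) = -69/35 - 31*C²/7 - C/8 (S(C) = (-69/35 - 31*C*C/7)/1 + C/(-8) = (-69/35 - 31*C²/7)*1 + C*(-⅛) = (-69/35 - 31*C²/7) - C/8 = -69/35 - 31*C²/7 - C/8)
S(16*6)*f(-2, 3) = (-69/35 - 31*(16*6)²/7 - 2*6)*(5 + 3) = (-69/35 - 31/7*96² - ⅛*96)*8 = (-69/35 - 31/7*9216 - 12)*8 = (-69/35 - 285696/7 - 12)*8 = -1428969/35*8 = -11431752/35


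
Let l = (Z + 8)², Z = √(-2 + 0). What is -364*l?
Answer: -22568 - 5824*I*√2 ≈ -22568.0 - 8236.4*I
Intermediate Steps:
Z = I*√2 (Z = √(-2) = I*√2 ≈ 1.4142*I)
l = (8 + I*√2)² (l = (I*√2 + 8)² = (8 + I*√2)² ≈ 62.0 + 22.627*I)
-364*l = -364*(8 + I*√2)²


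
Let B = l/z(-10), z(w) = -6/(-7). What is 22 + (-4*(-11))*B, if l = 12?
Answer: 638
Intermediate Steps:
z(w) = 6/7 (z(w) = -6*(-⅐) = 6/7)
B = 14 (B = 12/(6/7) = 12*(7/6) = 14)
22 + (-4*(-11))*B = 22 - 4*(-11)*14 = 22 + 44*14 = 22 + 616 = 638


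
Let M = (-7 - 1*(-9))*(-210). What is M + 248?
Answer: -172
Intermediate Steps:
M = -420 (M = (-7 + 9)*(-210) = 2*(-210) = -420)
M + 248 = -420 + 248 = -172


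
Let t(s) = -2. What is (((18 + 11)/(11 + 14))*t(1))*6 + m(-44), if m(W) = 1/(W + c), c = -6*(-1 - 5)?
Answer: -2809/200 ≈ -14.045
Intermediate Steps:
c = 36 (c = -6*(-6) = 36)
m(W) = 1/(36 + W) (m(W) = 1/(W + 36) = 1/(36 + W))
(((18 + 11)/(11 + 14))*t(1))*6 + m(-44) = (((18 + 11)/(11 + 14))*(-2))*6 + 1/(36 - 44) = ((29/25)*(-2))*6 + 1/(-8) = ((29*(1/25))*(-2))*6 - 1/8 = ((29/25)*(-2))*6 - 1/8 = -58/25*6 - 1/8 = -348/25 - 1/8 = -2809/200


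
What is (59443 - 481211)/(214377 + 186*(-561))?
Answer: -421768/110031 ≈ -3.8332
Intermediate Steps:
(59443 - 481211)/(214377 + 186*(-561)) = -421768/(214377 - 104346) = -421768/110031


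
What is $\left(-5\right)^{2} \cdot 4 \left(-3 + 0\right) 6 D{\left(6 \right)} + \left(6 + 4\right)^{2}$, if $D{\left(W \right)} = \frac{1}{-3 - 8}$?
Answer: $\frac{2900}{11} \approx 263.64$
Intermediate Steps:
$D{\left(W \right)} = - \frac{1}{11}$ ($D{\left(W \right)} = \frac{1}{-11} = - \frac{1}{11}$)
$\left(-5\right)^{2} \cdot 4 \left(-3 + 0\right) 6 D{\left(6 \right)} + \left(6 + 4\right)^{2} = \left(-5\right)^{2} \cdot 4 \left(-3 + 0\right) 6 \left(- \frac{1}{11}\right) + \left(6 + 4\right)^{2} = 25 \cdot 4 \left(-3\right) 6 \left(- \frac{1}{11}\right) + 10^{2} = 25 \left(-12\right) 6 \left(- \frac{1}{11}\right) + 100 = \left(-300\right) 6 \left(- \frac{1}{11}\right) + 100 = \left(-1800\right) \left(- \frac{1}{11}\right) + 100 = \frac{1800}{11} + 100 = \frac{2900}{11}$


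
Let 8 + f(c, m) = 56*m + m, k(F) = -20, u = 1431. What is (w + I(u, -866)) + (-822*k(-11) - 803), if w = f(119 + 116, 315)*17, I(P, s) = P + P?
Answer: 323598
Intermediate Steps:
I(P, s) = 2*P
f(c, m) = -8 + 57*m (f(c, m) = -8 + (56*m + m) = -8 + 57*m)
w = 305099 (w = (-8 + 57*315)*17 = (-8 + 17955)*17 = 17947*17 = 305099)
(w + I(u, -866)) + (-822*k(-11) - 803) = (305099 + 2*1431) + (-822*(-20) - 803) = (305099 + 2862) + (16440 - 803) = 307961 + 15637 = 323598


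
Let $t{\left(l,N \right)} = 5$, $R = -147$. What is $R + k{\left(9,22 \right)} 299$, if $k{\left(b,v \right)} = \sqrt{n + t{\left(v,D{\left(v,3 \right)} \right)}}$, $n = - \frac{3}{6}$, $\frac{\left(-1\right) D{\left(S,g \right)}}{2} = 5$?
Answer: $-147 + \frac{897 \sqrt{2}}{2} \approx 487.27$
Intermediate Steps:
$D{\left(S,g \right)} = -10$ ($D{\left(S,g \right)} = \left(-2\right) 5 = -10$)
$n = - \frac{1}{2}$ ($n = \left(-3\right) \frac{1}{6} = - \frac{1}{2} \approx -0.5$)
$k{\left(b,v \right)} = \frac{3 \sqrt{2}}{2}$ ($k{\left(b,v \right)} = \sqrt{- \frac{1}{2} + 5} = \sqrt{\frac{9}{2}} = \frac{3 \sqrt{2}}{2}$)
$R + k{\left(9,22 \right)} 299 = -147 + \frac{3 \sqrt{2}}{2} \cdot 299 = -147 + \frac{897 \sqrt{2}}{2}$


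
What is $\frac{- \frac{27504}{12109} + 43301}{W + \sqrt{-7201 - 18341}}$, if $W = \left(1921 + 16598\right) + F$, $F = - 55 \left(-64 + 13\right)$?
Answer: $\frac{1863377499970}{917738119077} - \frac{524304305 i \sqrt{2838}}{1835476238154} \approx 2.0304 - 0.015217 i$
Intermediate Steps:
$F = 2805$ ($F = \left(-55\right) \left(-51\right) = 2805$)
$W = 21324$ ($W = \left(1921 + 16598\right) + 2805 = 18519 + 2805 = 21324$)
$\frac{- \frac{27504}{12109} + 43301}{W + \sqrt{-7201 - 18341}} = \frac{- \frac{27504}{12109} + 43301}{21324 + \sqrt{-7201 - 18341}} = \frac{\left(-27504\right) \frac{1}{12109} + 43301}{21324 + \sqrt{-25542}} = \frac{- \frac{27504}{12109} + 43301}{21324 + 3 i \sqrt{2838}} = \frac{524304305}{12109 \left(21324 + 3 i \sqrt{2838}\right)}$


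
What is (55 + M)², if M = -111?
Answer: 3136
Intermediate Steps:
(55 + M)² = (55 - 111)² = (-56)² = 3136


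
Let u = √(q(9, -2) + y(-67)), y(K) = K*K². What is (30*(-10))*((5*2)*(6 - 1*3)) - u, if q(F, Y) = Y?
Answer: -9000 - I*√300765 ≈ -9000.0 - 548.42*I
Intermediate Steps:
y(K) = K³
u = I*√300765 (u = √(-2 + (-67)³) = √(-2 - 300763) = √(-300765) = I*√300765 ≈ 548.42*I)
(30*(-10))*((5*2)*(6 - 1*3)) - u = (30*(-10))*((5*2)*(6 - 1*3)) - I*√300765 = -3000*(6 - 3) - I*√300765 = -3000*3 - I*√300765 = -300*30 - I*√300765 = -9000 - I*√300765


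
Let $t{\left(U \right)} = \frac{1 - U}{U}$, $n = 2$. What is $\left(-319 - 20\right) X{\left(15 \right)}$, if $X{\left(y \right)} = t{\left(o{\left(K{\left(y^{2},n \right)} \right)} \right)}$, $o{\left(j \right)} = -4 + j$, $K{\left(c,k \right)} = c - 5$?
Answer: $\frac{24295}{72} \approx 337.43$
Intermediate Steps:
$K{\left(c,k \right)} = -5 + c$ ($K{\left(c,k \right)} = c - 5 = -5 + c$)
$t{\left(U \right)} = \frac{1 - U}{U}$
$X{\left(y \right)} = \frac{10 - y^{2}}{-9 + y^{2}}$ ($X{\left(y \right)} = \frac{1 - \left(-4 + \left(-5 + y^{2}\right)\right)}{-4 + \left(-5 + y^{2}\right)} = \frac{1 - \left(-9 + y^{2}\right)}{-9 + y^{2}} = \frac{10 - y^{2}}{-9 + y^{2}}$)
$\left(-319 - 20\right) X{\left(15 \right)} = \left(-319 - 20\right) \frac{10 - 15^{2}}{-9 + 15^{2}} = - 339 \frac{10 - 225}{-9 + 225} = - 339 \frac{10 - 225}{216} = - 339 \cdot \frac{1}{216} \left(-215\right) = \left(-339\right) \left(- \frac{215}{216}\right) = \frac{24295}{72}$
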